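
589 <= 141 False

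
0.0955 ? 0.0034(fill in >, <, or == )>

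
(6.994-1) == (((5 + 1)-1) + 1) False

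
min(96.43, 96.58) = 96.43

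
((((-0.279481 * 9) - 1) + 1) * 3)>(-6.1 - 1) False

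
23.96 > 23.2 True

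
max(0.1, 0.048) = 0.1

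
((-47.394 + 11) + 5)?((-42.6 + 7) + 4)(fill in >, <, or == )>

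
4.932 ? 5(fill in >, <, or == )<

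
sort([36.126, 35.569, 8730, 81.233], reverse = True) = [8730, 81.233, 36.126, 35.569]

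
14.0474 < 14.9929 True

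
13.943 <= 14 True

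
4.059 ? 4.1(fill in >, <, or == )<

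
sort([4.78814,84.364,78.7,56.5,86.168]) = [4.78814,56.5,78.7,84.364,86.168]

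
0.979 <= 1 True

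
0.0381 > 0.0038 True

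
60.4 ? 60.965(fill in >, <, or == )<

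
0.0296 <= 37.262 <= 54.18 True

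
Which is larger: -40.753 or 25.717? 25.717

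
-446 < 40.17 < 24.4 False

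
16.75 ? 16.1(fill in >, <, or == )>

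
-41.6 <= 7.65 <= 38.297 True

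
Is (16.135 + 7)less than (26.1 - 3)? No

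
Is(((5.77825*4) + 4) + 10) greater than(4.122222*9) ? Yes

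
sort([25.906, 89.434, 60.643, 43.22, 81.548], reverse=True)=[89.434, 81.548, 60.643, 43.22, 25.906]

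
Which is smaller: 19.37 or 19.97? 19.37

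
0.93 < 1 True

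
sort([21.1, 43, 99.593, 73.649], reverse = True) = [99.593, 73.649, 43, 21.1]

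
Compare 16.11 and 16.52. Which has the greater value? 16.52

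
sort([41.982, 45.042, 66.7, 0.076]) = [0.076, 41.982, 45.042, 66.7]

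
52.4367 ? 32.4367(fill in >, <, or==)>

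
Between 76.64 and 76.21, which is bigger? 76.64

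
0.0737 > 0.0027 True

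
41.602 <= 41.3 False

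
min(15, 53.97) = 15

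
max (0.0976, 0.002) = 0.0976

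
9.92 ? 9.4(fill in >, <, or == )>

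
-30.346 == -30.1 False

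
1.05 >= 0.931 True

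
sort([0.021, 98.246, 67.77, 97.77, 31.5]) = [0.021, 31.5, 67.77, 97.77, 98.246]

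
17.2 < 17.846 True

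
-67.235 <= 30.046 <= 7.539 False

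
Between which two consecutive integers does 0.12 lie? 0 and 1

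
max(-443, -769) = -443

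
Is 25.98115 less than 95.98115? Yes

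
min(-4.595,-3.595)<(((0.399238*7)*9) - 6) True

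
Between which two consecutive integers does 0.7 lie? 0 and 1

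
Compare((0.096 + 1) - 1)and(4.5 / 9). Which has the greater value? (4.5 / 9)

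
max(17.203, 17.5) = 17.5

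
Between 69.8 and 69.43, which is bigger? 69.8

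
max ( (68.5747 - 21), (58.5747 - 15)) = 47.5747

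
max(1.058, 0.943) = 1.058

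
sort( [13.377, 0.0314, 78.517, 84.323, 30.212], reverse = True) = [84.323, 78.517, 30.212, 13.377, 0.0314]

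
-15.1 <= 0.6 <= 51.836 True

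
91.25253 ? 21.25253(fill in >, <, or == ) >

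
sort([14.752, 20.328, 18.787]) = [14.752, 18.787, 20.328]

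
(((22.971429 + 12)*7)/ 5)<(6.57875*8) True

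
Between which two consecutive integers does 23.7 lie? 23 and 24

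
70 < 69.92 False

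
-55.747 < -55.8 False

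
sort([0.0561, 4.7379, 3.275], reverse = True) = [4.7379, 3.275, 0.0561]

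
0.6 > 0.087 True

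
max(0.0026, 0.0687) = 0.0687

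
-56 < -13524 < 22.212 False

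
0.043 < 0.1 True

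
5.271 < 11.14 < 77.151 True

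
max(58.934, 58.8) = 58.934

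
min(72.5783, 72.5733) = 72.5733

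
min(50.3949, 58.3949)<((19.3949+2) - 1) False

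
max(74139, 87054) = 87054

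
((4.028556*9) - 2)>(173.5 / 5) False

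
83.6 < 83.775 True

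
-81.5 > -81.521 True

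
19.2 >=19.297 False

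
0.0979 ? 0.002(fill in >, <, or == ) >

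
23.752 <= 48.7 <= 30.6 False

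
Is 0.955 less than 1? Yes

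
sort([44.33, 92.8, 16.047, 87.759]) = [16.047, 44.33, 87.759, 92.8]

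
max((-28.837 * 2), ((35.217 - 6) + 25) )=54.217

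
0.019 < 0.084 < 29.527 True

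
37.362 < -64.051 False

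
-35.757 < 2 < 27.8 True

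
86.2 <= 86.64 True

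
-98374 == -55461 False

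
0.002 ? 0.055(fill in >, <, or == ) <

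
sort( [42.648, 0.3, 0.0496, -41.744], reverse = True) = [42.648, 0.3, 0.0496, -41.744]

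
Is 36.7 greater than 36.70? No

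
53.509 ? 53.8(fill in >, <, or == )<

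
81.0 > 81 False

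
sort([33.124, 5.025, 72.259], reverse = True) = [72.259, 33.124, 5.025]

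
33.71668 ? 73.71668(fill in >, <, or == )<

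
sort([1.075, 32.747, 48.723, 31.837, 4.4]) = [1.075, 4.4, 31.837, 32.747, 48.723]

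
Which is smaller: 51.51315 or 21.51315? 21.51315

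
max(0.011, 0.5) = 0.5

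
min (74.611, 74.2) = 74.2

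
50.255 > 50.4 False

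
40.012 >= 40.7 False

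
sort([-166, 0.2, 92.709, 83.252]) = [-166, 0.2, 83.252, 92.709]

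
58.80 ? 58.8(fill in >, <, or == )==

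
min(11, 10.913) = 10.913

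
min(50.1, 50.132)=50.1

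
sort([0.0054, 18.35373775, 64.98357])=[0.0054, 18.35373775, 64.98357]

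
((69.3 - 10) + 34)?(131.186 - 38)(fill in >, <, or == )>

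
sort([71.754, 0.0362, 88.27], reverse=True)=[88.27, 71.754, 0.0362]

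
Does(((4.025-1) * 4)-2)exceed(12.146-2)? No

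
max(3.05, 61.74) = 61.74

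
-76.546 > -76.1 False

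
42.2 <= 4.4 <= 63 False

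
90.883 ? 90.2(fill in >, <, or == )>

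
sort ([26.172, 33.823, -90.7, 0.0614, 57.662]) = [-90.7, 0.0614, 26.172, 33.823, 57.662]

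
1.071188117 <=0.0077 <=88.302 False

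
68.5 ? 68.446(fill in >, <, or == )>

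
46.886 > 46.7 True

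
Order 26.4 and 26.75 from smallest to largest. 26.4, 26.75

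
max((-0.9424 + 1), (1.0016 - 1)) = 0.0576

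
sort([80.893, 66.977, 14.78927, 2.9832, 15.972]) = [2.9832, 14.78927, 15.972, 66.977, 80.893]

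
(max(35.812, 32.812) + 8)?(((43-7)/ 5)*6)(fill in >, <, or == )>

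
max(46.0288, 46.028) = 46.0288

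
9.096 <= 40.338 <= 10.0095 False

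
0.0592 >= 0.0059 True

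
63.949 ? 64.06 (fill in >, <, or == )<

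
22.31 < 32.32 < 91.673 True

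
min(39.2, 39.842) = 39.2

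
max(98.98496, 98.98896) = 98.98896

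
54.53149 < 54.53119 False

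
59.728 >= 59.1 True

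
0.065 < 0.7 True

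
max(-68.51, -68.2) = -68.2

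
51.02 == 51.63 False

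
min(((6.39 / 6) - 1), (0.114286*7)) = 0.065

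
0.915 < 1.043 True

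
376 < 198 False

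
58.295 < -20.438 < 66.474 False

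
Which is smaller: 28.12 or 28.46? 28.12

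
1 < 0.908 False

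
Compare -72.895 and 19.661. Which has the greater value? 19.661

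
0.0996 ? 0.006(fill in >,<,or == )>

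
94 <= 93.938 False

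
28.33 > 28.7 False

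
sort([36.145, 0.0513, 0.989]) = [0.0513, 0.989, 36.145]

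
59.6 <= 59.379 False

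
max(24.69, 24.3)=24.69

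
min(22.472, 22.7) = 22.472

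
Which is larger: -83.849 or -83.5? -83.5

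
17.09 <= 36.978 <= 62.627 True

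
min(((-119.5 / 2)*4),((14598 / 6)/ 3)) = -239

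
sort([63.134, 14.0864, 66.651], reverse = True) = [66.651, 63.134, 14.0864]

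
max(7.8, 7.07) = 7.8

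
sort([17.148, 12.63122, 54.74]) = [12.63122, 17.148, 54.74]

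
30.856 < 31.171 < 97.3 True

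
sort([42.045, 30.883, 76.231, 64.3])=[30.883, 42.045, 64.3, 76.231]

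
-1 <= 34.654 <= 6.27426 False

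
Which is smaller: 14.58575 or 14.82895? 14.58575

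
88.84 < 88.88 True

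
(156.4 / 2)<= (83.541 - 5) True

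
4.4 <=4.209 False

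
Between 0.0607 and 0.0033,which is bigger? 0.0607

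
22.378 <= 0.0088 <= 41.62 False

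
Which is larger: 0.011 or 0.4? 0.4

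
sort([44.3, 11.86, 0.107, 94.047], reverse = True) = [94.047, 44.3, 11.86, 0.107]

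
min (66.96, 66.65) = 66.65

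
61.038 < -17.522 False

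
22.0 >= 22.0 True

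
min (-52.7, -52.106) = -52.7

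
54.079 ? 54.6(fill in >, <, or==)<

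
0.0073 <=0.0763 True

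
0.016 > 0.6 False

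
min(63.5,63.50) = 63.5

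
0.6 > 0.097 True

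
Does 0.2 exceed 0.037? Yes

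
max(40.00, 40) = 40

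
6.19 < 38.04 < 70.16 True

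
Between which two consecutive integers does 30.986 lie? 30 and 31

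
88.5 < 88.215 False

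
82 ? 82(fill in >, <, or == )==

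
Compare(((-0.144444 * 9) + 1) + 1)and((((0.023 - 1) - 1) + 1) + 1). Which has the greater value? (((-0.144444 * 9) + 1) + 1)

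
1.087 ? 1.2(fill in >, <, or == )<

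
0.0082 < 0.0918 True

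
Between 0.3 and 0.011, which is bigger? 0.3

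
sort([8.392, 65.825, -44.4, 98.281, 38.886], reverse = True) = [98.281, 65.825, 38.886, 8.392, -44.4]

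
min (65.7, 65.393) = 65.393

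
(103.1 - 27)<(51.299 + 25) True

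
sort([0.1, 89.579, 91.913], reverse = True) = [91.913, 89.579, 0.1]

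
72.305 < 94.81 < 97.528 True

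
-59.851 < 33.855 True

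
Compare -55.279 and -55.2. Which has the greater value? -55.2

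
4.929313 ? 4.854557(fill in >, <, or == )>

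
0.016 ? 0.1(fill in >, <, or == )<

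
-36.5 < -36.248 True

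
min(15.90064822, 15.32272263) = 15.32272263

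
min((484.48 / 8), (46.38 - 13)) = 33.38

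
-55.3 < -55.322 False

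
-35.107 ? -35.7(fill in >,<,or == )>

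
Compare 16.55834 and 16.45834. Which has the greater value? 16.55834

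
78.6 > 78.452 True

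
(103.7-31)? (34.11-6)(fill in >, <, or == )>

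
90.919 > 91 False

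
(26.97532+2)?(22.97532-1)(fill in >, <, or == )>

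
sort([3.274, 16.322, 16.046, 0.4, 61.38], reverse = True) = [61.38, 16.322, 16.046, 3.274, 0.4]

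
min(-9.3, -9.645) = -9.645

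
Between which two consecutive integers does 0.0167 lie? 0 and 1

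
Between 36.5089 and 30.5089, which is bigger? 36.5089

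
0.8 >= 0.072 True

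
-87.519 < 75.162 True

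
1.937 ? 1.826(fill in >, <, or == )>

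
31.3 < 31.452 True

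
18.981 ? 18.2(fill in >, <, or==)>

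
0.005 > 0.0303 False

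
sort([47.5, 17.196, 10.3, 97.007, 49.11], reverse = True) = [97.007, 49.11, 47.5, 17.196, 10.3]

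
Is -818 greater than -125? No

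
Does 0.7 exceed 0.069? Yes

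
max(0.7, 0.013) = 0.7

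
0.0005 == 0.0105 False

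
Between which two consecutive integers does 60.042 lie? 60 and 61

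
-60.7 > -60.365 False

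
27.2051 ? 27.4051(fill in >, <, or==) <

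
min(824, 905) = 824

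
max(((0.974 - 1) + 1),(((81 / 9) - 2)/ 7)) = 1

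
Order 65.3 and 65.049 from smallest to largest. 65.049,65.3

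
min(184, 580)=184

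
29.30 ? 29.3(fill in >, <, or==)==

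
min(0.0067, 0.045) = 0.0067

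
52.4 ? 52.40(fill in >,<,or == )==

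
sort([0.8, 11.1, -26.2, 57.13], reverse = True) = [57.13, 11.1, 0.8, -26.2]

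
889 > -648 True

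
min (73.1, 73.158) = 73.1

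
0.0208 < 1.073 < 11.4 True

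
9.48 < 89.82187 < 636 True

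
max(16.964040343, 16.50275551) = 16.964040343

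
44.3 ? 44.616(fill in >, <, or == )<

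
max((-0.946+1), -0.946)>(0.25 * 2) False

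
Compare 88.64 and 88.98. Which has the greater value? 88.98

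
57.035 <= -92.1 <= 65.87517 False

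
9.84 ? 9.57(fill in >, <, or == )>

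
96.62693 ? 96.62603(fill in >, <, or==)>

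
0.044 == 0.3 False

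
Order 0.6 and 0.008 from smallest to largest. 0.008, 0.6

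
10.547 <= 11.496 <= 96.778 True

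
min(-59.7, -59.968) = -59.968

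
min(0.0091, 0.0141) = 0.0091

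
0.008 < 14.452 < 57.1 True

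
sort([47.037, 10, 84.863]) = [10, 47.037, 84.863]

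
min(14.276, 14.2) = 14.2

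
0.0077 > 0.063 False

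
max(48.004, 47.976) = 48.004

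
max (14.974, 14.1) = 14.974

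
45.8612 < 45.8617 True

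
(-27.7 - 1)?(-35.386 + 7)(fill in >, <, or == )<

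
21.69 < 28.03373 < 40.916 True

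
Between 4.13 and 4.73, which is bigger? 4.73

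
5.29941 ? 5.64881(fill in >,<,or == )<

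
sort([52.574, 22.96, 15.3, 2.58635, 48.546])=[2.58635, 15.3, 22.96, 48.546, 52.574]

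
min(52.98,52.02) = 52.02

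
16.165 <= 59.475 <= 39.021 False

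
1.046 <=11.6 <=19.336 True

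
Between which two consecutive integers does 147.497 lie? 147 and 148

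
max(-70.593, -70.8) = -70.593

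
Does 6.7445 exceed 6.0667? Yes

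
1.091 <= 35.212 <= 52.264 True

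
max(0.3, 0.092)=0.3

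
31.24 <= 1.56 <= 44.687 False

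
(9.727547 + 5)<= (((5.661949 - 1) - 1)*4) False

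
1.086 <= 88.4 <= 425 True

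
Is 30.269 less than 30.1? No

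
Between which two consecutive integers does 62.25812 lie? 62 and 63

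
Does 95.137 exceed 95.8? No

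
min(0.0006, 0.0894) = 0.0006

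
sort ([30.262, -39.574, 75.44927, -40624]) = [-40624, -39.574, 30.262, 75.44927]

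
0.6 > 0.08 True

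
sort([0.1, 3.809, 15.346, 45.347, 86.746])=[0.1, 3.809, 15.346, 45.347, 86.746]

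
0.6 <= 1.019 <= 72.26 True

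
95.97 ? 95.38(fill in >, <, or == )>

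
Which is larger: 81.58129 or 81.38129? 81.58129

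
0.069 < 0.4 True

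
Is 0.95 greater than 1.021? No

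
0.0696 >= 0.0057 True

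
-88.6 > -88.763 True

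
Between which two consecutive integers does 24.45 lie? 24 and 25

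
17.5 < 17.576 True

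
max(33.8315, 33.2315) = 33.8315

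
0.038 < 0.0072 False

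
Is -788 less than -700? Yes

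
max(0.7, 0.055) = 0.7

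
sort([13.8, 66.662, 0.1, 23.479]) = [0.1, 13.8, 23.479, 66.662]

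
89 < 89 False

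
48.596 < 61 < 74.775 True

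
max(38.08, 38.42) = 38.42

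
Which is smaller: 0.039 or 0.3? 0.039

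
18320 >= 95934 False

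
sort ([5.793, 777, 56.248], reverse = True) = [777, 56.248, 5.793]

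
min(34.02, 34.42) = 34.02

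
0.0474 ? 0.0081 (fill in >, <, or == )>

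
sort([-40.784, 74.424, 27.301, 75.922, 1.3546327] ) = [-40.784, 1.3546327, 27.301, 74.424, 75.922]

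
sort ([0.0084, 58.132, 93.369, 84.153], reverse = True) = [93.369, 84.153, 58.132, 0.0084]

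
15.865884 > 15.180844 True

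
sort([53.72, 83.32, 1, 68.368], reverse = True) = [83.32, 68.368, 53.72, 1]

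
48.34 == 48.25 False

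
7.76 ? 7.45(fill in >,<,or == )>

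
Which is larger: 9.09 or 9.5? 9.5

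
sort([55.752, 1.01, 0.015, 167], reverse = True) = [167, 55.752, 1.01, 0.015]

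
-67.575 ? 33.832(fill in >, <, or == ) <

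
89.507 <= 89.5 False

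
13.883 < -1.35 False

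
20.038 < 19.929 False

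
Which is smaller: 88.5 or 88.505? 88.5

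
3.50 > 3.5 False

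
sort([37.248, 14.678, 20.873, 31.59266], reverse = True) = [37.248, 31.59266, 20.873, 14.678]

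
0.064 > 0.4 False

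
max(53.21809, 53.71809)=53.71809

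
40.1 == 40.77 False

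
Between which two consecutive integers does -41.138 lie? -42 and -41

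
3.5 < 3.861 True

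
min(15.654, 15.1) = 15.1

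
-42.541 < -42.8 False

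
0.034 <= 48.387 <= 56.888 True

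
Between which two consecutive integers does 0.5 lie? 0 and 1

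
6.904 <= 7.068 True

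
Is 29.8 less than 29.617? No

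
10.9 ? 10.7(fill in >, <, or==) >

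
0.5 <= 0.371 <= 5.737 False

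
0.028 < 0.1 True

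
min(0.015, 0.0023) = 0.0023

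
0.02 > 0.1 False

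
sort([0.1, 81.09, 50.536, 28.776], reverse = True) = [81.09, 50.536, 28.776, 0.1]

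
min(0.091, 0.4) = 0.091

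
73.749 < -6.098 False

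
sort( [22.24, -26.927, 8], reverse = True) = [22.24, 8, -26.927]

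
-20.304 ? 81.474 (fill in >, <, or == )<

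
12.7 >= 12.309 True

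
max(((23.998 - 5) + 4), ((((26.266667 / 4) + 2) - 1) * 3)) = 22.998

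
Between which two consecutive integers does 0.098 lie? 0 and 1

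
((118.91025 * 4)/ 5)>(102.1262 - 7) True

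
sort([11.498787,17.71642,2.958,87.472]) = [2.958,11.498787,17.71642,87.472]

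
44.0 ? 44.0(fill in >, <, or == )==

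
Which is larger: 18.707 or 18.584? 18.707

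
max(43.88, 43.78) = 43.88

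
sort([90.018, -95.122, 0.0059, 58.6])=[-95.122, 0.0059, 58.6, 90.018]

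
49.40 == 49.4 True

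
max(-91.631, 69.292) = 69.292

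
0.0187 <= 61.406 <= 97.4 True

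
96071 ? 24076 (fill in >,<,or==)>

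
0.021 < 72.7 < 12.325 False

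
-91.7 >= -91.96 True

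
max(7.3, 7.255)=7.3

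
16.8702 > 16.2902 True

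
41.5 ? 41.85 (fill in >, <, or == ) <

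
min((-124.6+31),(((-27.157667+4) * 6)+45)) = -93.946002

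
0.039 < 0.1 True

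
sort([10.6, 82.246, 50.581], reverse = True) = [82.246, 50.581, 10.6]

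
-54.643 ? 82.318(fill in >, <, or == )<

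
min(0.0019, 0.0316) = 0.0019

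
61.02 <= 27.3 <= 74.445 False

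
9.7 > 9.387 True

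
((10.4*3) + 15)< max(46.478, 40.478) True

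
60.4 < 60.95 True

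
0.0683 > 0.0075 True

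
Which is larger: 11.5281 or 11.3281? 11.5281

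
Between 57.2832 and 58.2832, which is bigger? 58.2832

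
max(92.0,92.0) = 92.0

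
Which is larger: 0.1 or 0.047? 0.1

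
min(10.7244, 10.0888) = 10.0888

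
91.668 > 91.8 False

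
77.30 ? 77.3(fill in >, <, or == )==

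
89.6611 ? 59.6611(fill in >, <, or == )>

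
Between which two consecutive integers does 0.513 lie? 0 and 1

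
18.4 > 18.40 False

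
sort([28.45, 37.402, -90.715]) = [-90.715, 28.45, 37.402]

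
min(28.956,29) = 28.956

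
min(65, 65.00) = 65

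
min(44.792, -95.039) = -95.039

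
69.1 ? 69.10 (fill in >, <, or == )==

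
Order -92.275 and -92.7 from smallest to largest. -92.7, -92.275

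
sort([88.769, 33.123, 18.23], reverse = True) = [88.769, 33.123, 18.23]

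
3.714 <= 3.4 False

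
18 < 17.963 False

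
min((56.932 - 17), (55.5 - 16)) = 39.5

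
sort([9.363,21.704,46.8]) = [9.363,21.704,46.8]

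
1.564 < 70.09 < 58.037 False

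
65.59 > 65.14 True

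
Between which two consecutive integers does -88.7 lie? -89 and -88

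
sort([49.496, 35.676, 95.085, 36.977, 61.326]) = [35.676, 36.977, 49.496, 61.326, 95.085]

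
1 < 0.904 False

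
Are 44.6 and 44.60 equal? Yes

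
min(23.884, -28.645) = -28.645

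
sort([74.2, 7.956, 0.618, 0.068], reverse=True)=[74.2, 7.956, 0.618, 0.068]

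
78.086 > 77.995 True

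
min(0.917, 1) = 0.917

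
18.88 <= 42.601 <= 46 True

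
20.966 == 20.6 False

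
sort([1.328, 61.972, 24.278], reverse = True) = [61.972, 24.278, 1.328]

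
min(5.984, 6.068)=5.984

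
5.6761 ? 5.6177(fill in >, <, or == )>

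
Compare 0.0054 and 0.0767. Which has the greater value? 0.0767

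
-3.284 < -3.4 False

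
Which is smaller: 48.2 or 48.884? 48.2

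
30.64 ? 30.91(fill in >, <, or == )<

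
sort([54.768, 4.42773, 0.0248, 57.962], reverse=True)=[57.962, 54.768, 4.42773, 0.0248]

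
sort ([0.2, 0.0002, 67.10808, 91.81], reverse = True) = [91.81, 67.10808, 0.2, 0.0002]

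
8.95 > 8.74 True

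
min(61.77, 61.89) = 61.77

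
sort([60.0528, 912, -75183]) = [-75183, 60.0528, 912]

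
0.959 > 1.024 False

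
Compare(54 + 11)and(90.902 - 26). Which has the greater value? (54 + 11)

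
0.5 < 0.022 False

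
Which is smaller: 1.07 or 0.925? 0.925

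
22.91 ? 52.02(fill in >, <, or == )<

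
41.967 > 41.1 True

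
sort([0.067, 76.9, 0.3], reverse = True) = [76.9, 0.3, 0.067]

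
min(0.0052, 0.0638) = 0.0052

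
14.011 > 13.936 True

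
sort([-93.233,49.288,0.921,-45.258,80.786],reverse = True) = [80.786,49.288,0.921,-45.258,-93.233]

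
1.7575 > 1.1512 True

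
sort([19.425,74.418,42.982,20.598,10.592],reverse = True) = [74.418,42.982,20.598,19.425,10.592]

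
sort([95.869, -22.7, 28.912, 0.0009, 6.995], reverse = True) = [95.869, 28.912, 6.995, 0.0009, -22.7]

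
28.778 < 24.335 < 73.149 False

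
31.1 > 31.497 False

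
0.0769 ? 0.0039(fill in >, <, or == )>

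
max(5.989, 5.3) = 5.989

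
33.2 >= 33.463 False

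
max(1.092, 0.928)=1.092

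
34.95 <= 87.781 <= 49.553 False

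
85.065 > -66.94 True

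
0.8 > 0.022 True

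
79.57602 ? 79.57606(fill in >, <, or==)<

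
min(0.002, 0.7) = 0.002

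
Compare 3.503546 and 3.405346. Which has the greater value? 3.503546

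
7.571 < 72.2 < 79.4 True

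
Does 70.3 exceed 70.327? No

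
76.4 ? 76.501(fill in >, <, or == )<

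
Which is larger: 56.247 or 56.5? 56.5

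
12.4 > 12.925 False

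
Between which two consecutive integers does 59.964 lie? 59 and 60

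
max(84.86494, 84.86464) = 84.86494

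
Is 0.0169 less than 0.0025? No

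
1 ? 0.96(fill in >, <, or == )>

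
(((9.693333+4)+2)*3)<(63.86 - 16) True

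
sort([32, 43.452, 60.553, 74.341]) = [32, 43.452, 60.553, 74.341]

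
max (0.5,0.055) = 0.5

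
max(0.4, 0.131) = 0.4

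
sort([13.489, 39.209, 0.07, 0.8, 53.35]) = [0.07, 0.8, 13.489, 39.209, 53.35]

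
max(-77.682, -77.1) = -77.1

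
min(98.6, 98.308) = 98.308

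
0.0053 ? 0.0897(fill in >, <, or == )<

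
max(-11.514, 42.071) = 42.071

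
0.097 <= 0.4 True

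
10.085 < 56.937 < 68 True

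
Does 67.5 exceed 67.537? No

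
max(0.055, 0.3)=0.3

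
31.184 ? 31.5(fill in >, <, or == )<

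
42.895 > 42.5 True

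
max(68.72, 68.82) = 68.82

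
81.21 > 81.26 False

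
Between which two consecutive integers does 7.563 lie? 7 and 8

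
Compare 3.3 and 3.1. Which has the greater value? 3.3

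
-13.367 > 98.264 False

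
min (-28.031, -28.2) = -28.2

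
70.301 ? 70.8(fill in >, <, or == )<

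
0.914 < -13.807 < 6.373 False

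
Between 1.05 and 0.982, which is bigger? 1.05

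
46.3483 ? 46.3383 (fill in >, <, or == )>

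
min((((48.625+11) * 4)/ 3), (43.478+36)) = 79.478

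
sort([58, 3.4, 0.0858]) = [0.0858, 3.4, 58]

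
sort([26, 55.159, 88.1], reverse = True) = [88.1, 55.159, 26]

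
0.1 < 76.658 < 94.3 True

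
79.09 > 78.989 True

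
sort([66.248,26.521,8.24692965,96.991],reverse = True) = [96.991,66.248,26.521,8.24692965]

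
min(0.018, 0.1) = 0.018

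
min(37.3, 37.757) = 37.3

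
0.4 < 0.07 False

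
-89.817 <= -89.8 True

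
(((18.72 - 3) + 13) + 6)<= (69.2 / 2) False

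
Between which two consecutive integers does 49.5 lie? 49 and 50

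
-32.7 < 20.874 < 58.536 True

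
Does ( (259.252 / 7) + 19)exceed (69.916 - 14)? Yes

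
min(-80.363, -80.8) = -80.8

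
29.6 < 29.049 False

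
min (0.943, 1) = 0.943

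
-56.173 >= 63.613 False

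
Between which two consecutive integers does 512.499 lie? 512 and 513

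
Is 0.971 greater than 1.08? No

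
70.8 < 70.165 False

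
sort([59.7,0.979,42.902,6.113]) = [0.979,6.113,42.902,59.7]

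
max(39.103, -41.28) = 39.103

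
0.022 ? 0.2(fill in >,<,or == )<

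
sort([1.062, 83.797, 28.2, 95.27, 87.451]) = [1.062, 28.2, 83.797, 87.451, 95.27]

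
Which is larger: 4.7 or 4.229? 4.7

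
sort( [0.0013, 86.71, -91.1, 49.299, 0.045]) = [-91.1, 0.0013, 0.045, 49.299, 86.71]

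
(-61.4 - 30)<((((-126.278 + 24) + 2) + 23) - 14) True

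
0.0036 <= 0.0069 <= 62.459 True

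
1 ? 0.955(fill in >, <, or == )>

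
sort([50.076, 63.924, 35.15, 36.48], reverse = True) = [63.924, 50.076, 36.48, 35.15]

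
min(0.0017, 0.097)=0.0017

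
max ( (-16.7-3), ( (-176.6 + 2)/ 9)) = -19.4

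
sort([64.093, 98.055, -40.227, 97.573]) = [-40.227, 64.093, 97.573, 98.055]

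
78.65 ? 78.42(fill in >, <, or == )>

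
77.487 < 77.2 False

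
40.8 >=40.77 True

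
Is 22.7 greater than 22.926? No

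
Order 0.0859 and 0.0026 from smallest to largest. 0.0026, 0.0859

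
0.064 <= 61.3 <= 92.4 True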